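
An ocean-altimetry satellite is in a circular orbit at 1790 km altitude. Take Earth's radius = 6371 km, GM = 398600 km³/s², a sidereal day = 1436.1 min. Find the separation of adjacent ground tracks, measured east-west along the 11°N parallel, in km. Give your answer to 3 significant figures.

3350 km

Semi-major axis a = 6371 + 1790 = 8161 km. Period T = 2π√(a³/μ) = 2π√(8161³/398600) = 7337.1 s = 122.29 min.
Node shift per orbit = (7337.1/86166) × 360° = 30.65°.
Equatorial spacing = 30.65 × 111.2 km/° = 3409 km.
At 11° latitude, spacing = 3409 × cos(11°) = 3346 km.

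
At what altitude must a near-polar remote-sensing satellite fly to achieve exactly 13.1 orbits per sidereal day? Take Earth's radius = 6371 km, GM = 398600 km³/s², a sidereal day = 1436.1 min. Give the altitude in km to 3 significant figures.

Required period T = 86166 / 13.1 = 6577.6 s.
From T = 2π√(a³/μ): a = (μ T²/4π²)^(1/3) = (398600 × 6577.6² / 4π²)^(1/3) = 7588 km.
Altitude h = a − R = 7588 − 6371 = 1217 km.

1220 km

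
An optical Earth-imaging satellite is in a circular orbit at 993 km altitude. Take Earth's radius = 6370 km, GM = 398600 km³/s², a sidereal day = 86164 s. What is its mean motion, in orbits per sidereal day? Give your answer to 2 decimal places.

13.70

Semi-major axis a = 6370 + 993 = 7363 km. Period T = 2π√(a³/μ) = 2π√(7363³/398600) = 6287.7 s = 104.80 min.
Orbits per sidereal day = 86164 / 6287.7 = 13.704.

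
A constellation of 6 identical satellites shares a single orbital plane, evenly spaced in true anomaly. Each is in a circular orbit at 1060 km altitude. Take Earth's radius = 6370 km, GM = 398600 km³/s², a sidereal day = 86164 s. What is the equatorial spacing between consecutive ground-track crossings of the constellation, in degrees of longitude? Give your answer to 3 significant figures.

Semi-major axis a = 6370 + 1060 = 7430 km. Period T = 2π√(a³/μ) = 2π√(7430³/398600) = 6373.7 s = 106.23 min.
Single-satellite node shift = (6373.7/86164) × 360° = 26.63°.
With 6 satellites evenly phased, successive equator crossings are 26.63/6 = 4.438° apart.

4.44°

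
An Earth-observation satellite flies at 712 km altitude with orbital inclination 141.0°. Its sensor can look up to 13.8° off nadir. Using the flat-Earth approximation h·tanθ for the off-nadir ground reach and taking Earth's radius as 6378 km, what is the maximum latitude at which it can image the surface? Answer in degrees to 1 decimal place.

Retrograde orbit: the ground track reaches ±(180° − i) = ±(180 − 141.0) = ±39.0°.
Sensor half-swath on the ground ≈ 712·tan(13.8°) = 175 km = 1.57° of latitude.
Maximum observable latitude ≈ 39.0 + 1.57 = 40.6°.

40.6°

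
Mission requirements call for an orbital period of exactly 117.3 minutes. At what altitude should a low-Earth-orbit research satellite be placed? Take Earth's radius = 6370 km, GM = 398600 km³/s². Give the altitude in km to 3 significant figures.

1570 km

T = 117.3 min = 7038.0 s.
From T = 2π√(a³/μ): a = (μ T²/4π²)^(1/3) = (398600 × 7038.0² / 4π²)^(1/3) = 7938 km.
Altitude h = a − R = 7938 − 6370 = 1568 km.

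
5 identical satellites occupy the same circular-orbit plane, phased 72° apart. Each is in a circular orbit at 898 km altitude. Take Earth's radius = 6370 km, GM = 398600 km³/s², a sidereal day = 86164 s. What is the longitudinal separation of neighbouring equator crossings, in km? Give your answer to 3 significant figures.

573 km

Semi-major axis a = 6370 + 898 = 7268 km. Period T = 2π√(a³/μ) = 2π√(7268³/398600) = 6166.4 s = 102.77 min.
Single-satellite node shift = (6166.4/86164) × 360° = 25.76°.
With 5 satellites evenly phased, successive equator crossings are 25.76/5 = 5.153° apart.
That is 5.153 × 111.2 = 573 km at the equator.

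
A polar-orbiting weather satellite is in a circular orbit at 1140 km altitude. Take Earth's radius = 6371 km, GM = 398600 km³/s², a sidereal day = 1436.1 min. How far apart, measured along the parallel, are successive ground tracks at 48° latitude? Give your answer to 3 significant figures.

2010 km

Semi-major axis a = 6371 + 1140 = 7511 km. Period T = 2π√(a³/μ) = 2π√(7511³/398600) = 6478.3 s = 107.97 min.
Node shift per orbit = (6478.3/86166) × 360° = 27.07°.
Equatorial spacing = 27.07 × 111.2 km/° = 3010 km.
At 48° latitude, spacing = 3010 × cos(48°) = 2014 km.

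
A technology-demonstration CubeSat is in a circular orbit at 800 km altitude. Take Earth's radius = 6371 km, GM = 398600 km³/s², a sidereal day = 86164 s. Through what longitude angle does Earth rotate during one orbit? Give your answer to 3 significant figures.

Semi-major axis a = 6371 + 800 = 7171 km. Period T = 2π√(a³/μ) = 2π√(7171³/398600) = 6043.4 s = 100.72 min.
During one orbit Earth rotates (6043.4 / 86164) × 360° = 25.25°.

25.2°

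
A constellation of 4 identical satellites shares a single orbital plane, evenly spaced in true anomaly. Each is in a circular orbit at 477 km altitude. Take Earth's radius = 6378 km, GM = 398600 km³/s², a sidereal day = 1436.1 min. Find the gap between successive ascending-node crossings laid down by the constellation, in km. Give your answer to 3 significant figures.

Semi-major axis a = 6378 + 477 = 6855 km. Period T = 2π√(a³/μ) = 2π√(6855³/398600) = 5648.4 s = 94.14 min.
Single-satellite node shift = (5648.4/86166) × 360° = 23.60°.
With 4 satellites evenly phased, successive equator crossings are 23.60/4 = 5.900° apart.
That is 5.900 × 111.3 = 657 km at the equator.

657 km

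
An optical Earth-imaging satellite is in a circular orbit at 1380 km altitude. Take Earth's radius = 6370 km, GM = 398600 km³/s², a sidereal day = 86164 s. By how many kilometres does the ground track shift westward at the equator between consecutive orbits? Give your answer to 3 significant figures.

3150 km

Semi-major axis a = 6370 + 1380 = 7750 km. Period T = 2π√(a³/μ) = 2π√(7750³/398600) = 6789.9 s = 113.17 min.
During one orbit Earth rotates (6789.9 / 86164) × 360° = 28.37°.
At the equator that is 28.37° × (2π·6370/360) km/° = 28.37 × 111.2 = 3154 km.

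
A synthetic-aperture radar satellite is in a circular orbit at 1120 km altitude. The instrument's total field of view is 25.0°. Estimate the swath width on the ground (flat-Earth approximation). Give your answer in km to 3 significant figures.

497 km

Half-angle = 25.0°/2 = 12.5°.
Swath width ≈ 2h·tan(θ/2) = 2 × 1120 × tan(12.5°) = 496.6 km.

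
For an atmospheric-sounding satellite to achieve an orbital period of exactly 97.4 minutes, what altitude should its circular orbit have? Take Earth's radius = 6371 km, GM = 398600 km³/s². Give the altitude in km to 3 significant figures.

T = 97.4 min = 5844.0 s.
From T = 2π√(a³/μ): a = (μ T²/4π²)^(1/3) = (398600 × 5844.0² / 4π²)^(1/3) = 7012 km.
Altitude h = a − R = 7012 − 6371 = 641 km.

641 km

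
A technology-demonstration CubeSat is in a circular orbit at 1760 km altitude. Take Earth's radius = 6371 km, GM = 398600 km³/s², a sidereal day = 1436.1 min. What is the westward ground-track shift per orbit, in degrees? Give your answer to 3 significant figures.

Semi-major axis a = 6371 + 1760 = 8131 km. Period T = 2π√(a³/μ) = 2π√(8131³/398600) = 7296.7 s = 121.61 min.
During one orbit Earth rotates (7296.7 / 86166) × 360° = 30.49°.

30.5°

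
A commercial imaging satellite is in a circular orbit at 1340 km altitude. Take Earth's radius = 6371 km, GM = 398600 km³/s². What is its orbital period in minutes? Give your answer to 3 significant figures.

112 min

Semi-major axis a = 6371 + 1340 = 7711 km. Period T = 2π√(a³/μ) = 2π√(7711³/398600) = 6738.7 s = 112.31 min.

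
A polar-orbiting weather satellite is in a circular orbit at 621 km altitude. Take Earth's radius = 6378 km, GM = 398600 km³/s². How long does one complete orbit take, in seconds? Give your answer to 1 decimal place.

Semi-major axis a = 6378 + 621 = 6999 km. Period T = 2π√(a³/μ) = 2π√(6999³/398600) = 5827.3 s = 97.12 min.

5827.3 seconds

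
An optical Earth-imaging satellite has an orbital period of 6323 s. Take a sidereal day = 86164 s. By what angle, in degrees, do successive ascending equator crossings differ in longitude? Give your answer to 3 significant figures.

26.4°

During one orbit Earth rotates (6323.0 / 86164) × 360° = 26.42°.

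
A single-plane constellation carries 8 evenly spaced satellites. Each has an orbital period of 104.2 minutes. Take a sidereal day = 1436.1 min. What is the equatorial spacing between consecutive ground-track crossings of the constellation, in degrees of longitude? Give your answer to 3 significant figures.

3.27°

T = 104.2 min = 6252.0 s.
Single-satellite node shift = (6252.0/86166) × 360° = 26.12°.
With 8 satellites evenly phased, successive equator crossings are 26.12/8 = 3.265° apart.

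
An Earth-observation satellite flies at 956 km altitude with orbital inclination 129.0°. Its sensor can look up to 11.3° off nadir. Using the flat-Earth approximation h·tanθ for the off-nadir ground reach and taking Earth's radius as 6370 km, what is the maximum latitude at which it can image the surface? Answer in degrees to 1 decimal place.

52.7°

Retrograde orbit: the ground track reaches ±(180° − i) = ±(180 − 129.0) = ±51.0°.
Sensor half-swath on the ground ≈ 956·tan(11.3°) = 191 km = 1.72° of latitude.
Maximum observable latitude ≈ 51.0 + 1.72 = 52.7°.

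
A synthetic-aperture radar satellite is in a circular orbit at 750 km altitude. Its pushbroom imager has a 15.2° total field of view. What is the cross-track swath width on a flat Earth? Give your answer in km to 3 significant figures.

200 km

Half-angle = 15.2°/2 = 7.6°.
Swath width ≈ 2h·tan(θ/2) = 2 × 750 × tan(7.6°) = 200.1 km.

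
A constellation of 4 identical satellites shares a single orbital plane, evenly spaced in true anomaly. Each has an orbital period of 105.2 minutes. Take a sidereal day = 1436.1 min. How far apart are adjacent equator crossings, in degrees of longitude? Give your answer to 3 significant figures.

T = 105.2 min = 6312.0 s.
Single-satellite node shift = (6312.0/86166) × 360° = 26.37°.
With 4 satellites evenly phased, successive equator crossings are 26.37/4 = 6.593° apart.

6.59°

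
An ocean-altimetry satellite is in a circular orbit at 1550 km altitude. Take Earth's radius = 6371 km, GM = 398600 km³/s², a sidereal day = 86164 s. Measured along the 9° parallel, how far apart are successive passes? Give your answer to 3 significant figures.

Semi-major axis a = 6371 + 1550 = 7921 km. Period T = 2π√(a³/μ) = 2π√(7921³/398600) = 7015.9 s = 116.93 min.
Node shift per orbit = (7015.9/86164) × 360° = 29.31°.
Equatorial spacing = 29.31 × 111.2 km/° = 3259 km.
At 9° latitude, spacing = 3259 × cos(9°) = 3219 km.

3220 km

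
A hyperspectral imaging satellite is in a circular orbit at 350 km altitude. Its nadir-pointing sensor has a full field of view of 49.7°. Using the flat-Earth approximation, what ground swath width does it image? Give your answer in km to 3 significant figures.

324 km

Half-angle = 49.7°/2 = 24.85°.
Swath width ≈ 2h·tan(θ/2) = 2 × 350 × tan(24.85°) = 324.2 km.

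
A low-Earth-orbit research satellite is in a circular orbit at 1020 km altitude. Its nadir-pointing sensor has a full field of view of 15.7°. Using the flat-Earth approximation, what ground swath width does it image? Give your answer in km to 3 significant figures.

Half-angle = 15.7°/2 = 7.85°.
Swath width ≈ 2h·tan(θ/2) = 2 × 1020 × tan(7.85°) = 281.3 km.

281 km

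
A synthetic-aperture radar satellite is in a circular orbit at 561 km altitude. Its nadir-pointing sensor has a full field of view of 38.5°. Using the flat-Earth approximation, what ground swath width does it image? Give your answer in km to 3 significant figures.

392 km

Half-angle = 38.5°/2 = 19.25°.
Swath width ≈ 2h·tan(θ/2) = 2 × 561 × tan(19.25°) = 391.8 km.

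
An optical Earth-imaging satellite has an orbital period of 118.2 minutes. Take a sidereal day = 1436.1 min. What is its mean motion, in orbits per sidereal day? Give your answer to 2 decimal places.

12.15

T = 118.2 min = 7092.0 s.
Orbits per sidereal day = 86166 / 7092.0 = 12.150.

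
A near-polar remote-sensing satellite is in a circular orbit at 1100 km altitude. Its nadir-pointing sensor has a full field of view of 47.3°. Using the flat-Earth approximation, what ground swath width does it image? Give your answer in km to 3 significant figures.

Half-angle = 47.3°/2 = 23.65°.
Swath width ≈ 2h·tan(θ/2) = 2 × 1100 × tan(23.65°) = 963.4 km.

963 km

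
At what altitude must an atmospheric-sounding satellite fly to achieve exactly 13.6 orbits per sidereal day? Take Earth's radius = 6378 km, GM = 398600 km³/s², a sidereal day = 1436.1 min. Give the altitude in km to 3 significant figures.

Required period T = 86166 / 13.6 = 6335.7 s.
From T = 2π√(a³/μ): a = (μ T²/4π²)^(1/3) = (398600 × 6335.7² / 4π²)^(1/3) = 7400 km.
Altitude h = a − R = 7400 − 6378 = 1022 km.

1020 km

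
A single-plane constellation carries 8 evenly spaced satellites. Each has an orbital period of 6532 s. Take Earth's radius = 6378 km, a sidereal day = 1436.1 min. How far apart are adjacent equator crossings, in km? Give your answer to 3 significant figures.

380 km

Single-satellite node shift = (6532.0/86166) × 360° = 27.29°.
With 8 satellites evenly phased, successive equator crossings are 27.29/8 = 3.411° apart.
That is 3.411 × 111.3 = 380 km at the equator.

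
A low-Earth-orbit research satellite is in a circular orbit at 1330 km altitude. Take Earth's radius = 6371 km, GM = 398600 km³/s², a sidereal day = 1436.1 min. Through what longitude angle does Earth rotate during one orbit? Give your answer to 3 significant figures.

28.1°

Semi-major axis a = 6371 + 1330 = 7701 km. Period T = 2π√(a³/μ) = 2π√(7701³/398600) = 6725.6 s = 112.09 min.
During one orbit Earth rotates (6725.6 / 86166) × 360° = 28.10°.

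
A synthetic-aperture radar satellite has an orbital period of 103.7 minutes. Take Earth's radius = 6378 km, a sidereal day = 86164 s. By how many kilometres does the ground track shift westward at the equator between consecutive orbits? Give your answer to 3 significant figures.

T = 103.7 min = 6222.0 s.
During one orbit Earth rotates (6222.0 / 86164) × 360° = 26.00°.
At the equator that is 26.00° × (2π·6378/360) km/° = 26.00 × 111.3 = 2894 km.

2890 km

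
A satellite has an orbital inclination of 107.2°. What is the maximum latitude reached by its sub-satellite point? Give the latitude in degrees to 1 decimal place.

Retrograde orbit: the ground track reaches ±(180° − i) = ±(180 − 107.2) = ±72.8°.

72.8°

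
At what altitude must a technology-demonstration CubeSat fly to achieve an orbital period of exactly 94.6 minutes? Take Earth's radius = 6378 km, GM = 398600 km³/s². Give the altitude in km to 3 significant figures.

T = 94.6 min = 5676.0 s.
From T = 2π√(a³/μ): a = (μ T²/4π²)^(1/3) = (398600 × 5676.0² / 4π²)^(1/3) = 6877 km.
Altitude h = a − R = 6877 − 6378 = 499 km.

499 km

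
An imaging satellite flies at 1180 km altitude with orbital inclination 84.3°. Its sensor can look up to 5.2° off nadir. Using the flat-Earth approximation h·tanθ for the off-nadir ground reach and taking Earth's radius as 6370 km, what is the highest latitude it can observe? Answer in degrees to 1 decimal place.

For a prograde orbit the ground track reaches latitude ±i = ±84.3°.
Sensor half-swath on the ground ≈ 1180·tan(5.2°) = 107 km = 0.97° of latitude.
Maximum observable latitude ≈ 84.3 + 0.97 = 85.3°.

85.3°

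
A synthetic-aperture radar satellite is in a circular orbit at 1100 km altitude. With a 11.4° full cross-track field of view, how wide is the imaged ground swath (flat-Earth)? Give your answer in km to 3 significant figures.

Half-angle = 11.4°/2 = 5.7°.
Swath width ≈ 2h·tan(θ/2) = 2 × 1100 × tan(5.7°) = 219.6 km.

220 km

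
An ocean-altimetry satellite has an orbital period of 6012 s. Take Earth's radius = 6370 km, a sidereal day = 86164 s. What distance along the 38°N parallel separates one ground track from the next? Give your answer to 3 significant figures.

Node shift per orbit = (6012.0/86164) × 360° = 25.12°.
Equatorial spacing = 25.12 × 111.2 km/° = 2793 km.
At 38° latitude, spacing = 2793 × cos(38°) = 2201 km.

2200 km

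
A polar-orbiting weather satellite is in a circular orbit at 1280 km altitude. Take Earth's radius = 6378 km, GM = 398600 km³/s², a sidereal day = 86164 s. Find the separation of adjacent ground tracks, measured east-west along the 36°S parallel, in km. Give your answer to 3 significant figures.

Semi-major axis a = 6378 + 1280 = 7658 km. Period T = 2π√(a³/μ) = 2π√(7658³/398600) = 6669.4 s = 111.16 min.
Node shift per orbit = (6669.4/86164) × 360° = 27.87°.
Equatorial spacing = 27.87 × 111.3 km/° = 3102 km.
At 36° latitude, spacing = 3102 × cos(36°) = 2509 km.

2510 km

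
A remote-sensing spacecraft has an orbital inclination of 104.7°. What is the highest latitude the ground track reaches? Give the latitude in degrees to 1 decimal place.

75.3°

Retrograde orbit: the ground track reaches ±(180° − i) = ±(180 − 104.7) = ±75.3°.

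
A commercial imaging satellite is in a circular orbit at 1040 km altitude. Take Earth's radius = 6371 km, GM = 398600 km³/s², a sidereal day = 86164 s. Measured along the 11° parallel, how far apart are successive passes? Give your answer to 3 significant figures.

Semi-major axis a = 6371 + 1040 = 7411 km. Period T = 2π√(a³/μ) = 2π√(7411³/398600) = 6349.3 s = 105.82 min.
Node shift per orbit = (6349.3/86164) × 360° = 26.53°.
Equatorial spacing = 26.53 × 111.2 km/° = 2950 km.
At 11° latitude, spacing = 2950 × cos(11°) = 2896 km.

2900 km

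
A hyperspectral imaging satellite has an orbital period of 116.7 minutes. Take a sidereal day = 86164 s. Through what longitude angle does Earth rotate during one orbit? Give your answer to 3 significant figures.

T = 116.7 min = 7002.0 s.
During one orbit Earth rotates (7002.0 / 86164) × 360° = 29.25°.

29.3°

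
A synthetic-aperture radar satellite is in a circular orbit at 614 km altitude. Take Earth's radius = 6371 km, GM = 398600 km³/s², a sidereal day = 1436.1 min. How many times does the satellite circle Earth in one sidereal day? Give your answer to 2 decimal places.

Semi-major axis a = 6371 + 614 = 6985 km. Period T = 2π√(a³/μ) = 2π√(6985³/398600) = 5809.8 s = 96.83 min.
Orbits per sidereal day = 86166 / 5809.8 = 14.831.

14.83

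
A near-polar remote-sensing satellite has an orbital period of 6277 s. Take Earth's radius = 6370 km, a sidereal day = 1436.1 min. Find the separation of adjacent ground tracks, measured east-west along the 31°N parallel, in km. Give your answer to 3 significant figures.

Node shift per orbit = (6277.0/86166) × 360° = 26.23°.
Equatorial spacing = 26.23 × 111.2 km/° = 2916 km.
At 31° latitude, spacing = 2916 × cos(31°) = 2499 km.

2500 km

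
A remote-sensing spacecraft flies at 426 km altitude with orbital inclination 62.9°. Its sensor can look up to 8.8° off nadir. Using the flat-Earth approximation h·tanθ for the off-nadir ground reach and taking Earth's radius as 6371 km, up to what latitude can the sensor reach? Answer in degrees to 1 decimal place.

For a prograde orbit the ground track reaches latitude ±i = ±62.9°.
Sensor half-swath on the ground ≈ 426·tan(8.8°) = 66 km = 0.59° of latitude.
Maximum observable latitude ≈ 62.9 + 0.59 = 63.5°.

63.5°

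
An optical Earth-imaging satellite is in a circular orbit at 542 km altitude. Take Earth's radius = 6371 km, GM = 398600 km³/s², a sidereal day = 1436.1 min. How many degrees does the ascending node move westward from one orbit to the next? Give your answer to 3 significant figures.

Semi-major axis a = 6371 + 542 = 6913 km. Period T = 2π√(a³/μ) = 2π√(6913³/398600) = 5720.2 s = 95.34 min.
During one orbit Earth rotates (5720.2 / 86166) × 360° = 23.90°.

23.9°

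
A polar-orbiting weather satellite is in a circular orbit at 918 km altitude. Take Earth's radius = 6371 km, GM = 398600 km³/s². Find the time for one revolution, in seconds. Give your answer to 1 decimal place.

6193.2 seconds

Semi-major axis a = 6371 + 918 = 7289 km. Period T = 2π√(a³/μ) = 2π√(7289³/398600) = 6193.2 s = 103.22 min.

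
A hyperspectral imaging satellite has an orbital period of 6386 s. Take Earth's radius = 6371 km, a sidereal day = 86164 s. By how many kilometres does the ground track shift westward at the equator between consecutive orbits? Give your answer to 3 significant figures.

During one orbit Earth rotates (6386.0 / 86164) × 360° = 26.68°.
At the equator that is 26.68° × (2π·6371/360) km/° = 26.68 × 111.2 = 2967 km.

2970 km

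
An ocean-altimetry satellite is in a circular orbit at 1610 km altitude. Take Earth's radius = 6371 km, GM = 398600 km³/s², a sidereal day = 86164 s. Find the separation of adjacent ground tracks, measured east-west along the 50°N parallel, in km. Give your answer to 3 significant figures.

Semi-major axis a = 6371 + 1610 = 7981 km. Period T = 2π√(a³/μ) = 2π√(7981³/398600) = 7095.7 s = 118.26 min.
Node shift per orbit = (7095.7/86164) × 360° = 29.65°.
Equatorial spacing = 29.65 × 111.2 km/° = 3297 km.
At 50° latitude, spacing = 3297 × cos(50°) = 2119 km.

2120 km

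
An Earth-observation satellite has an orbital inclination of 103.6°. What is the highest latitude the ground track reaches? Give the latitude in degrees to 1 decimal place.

Retrograde orbit: the ground track reaches ±(180° − i) = ±(180 − 103.6) = ±76.4°.

76.4°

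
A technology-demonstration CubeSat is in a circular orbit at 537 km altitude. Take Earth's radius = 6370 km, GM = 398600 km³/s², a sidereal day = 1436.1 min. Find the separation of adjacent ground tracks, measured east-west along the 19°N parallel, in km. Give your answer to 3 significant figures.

2510 km

Semi-major axis a = 6370 + 537 = 6907 km. Period T = 2π√(a³/μ) = 2π√(6907³/398600) = 5712.8 s = 95.21 min.
Node shift per orbit = (5712.8/86166) × 360° = 23.87°.
Equatorial spacing = 23.87 × 111.2 km/° = 2654 km.
At 19° latitude, spacing = 2654 × cos(19°) = 2509 km.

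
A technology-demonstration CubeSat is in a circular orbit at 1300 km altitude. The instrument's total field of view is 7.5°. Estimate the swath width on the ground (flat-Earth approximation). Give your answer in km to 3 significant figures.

Half-angle = 7.5°/2 = 3.75°.
Swath width ≈ 2h·tan(θ/2) = 2 × 1300 × tan(3.75°) = 170.4 km.

170 km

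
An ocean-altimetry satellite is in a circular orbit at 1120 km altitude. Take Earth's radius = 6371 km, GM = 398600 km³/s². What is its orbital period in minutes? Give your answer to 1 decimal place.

107.5 min

Semi-major axis a = 6371 + 1120 = 7491 km. Period T = 2π√(a³/μ) = 2π√(7491³/398600) = 6452.4 s = 107.54 min.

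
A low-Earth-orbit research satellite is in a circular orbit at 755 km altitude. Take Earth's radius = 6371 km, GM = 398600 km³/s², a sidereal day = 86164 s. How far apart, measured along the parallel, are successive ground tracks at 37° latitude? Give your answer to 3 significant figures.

Semi-major axis a = 6371 + 755 = 7126 km. Period T = 2π√(a³/μ) = 2π√(7126³/398600) = 5986.6 s = 99.78 min.
Node shift per orbit = (5986.6/86164) × 360° = 25.01°.
Equatorial spacing = 25.01 × 111.2 km/° = 2781 km.
At 37° latitude, spacing = 2781 × cos(37°) = 2221 km.

2220 km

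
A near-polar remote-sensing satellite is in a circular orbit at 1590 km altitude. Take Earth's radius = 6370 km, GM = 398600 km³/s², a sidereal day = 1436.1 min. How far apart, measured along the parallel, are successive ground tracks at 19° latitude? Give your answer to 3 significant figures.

Semi-major axis a = 6370 + 1590 = 7960 km. Period T = 2π√(a³/μ) = 2π√(7960³/398600) = 7067.7 s = 117.80 min.
Node shift per orbit = (7067.7/86166) × 360° = 29.53°.
Equatorial spacing = 29.53 × 111.2 km/° = 3283 km.
At 19° latitude, spacing = 3283 × cos(19°) = 3104 km.

3100 km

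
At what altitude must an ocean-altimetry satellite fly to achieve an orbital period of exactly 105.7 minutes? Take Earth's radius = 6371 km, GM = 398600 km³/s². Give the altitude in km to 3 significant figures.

1030 km

T = 105.7 min = 6342.0 s.
From T = 2π√(a³/μ): a = (μ T²/4π²)^(1/3) = (398600 × 6342.0² / 4π²)^(1/3) = 7405 km.
Altitude h = a − R = 7405 − 6371 = 1034 km.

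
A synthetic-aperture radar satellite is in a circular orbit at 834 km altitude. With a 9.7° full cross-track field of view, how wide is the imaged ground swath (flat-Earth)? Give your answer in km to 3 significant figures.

142 km

Half-angle = 9.7°/2 = 4.85°.
Swath width ≈ 2h·tan(θ/2) = 2 × 834 × tan(4.85°) = 141.5 km.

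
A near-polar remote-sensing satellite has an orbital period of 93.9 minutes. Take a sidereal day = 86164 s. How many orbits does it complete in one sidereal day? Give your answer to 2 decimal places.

T = 93.9 min = 5634.0 s.
Orbits per sidereal day = 86164 / 5634.0 = 15.294.

15.29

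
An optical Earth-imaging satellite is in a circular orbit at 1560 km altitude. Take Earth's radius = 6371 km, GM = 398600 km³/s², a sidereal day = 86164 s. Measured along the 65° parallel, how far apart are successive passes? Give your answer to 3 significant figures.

Semi-major axis a = 6371 + 1560 = 7931 km. Period T = 2π√(a³/μ) = 2π√(7931³/398600) = 7029.2 s = 117.15 min.
Node shift per orbit = (7029.2/86164) × 360° = 29.37°.
Equatorial spacing = 29.37 × 111.2 km/° = 3266 km.
At 65° latitude, spacing = 3266 × cos(65°) = 1380 km.

1380 km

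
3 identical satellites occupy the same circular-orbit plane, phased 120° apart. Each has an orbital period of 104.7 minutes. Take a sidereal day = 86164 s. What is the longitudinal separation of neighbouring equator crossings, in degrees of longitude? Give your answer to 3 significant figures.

8.75°

T = 104.7 min = 6282.0 s.
Single-satellite node shift = (6282.0/86164) × 360° = 26.25°.
With 3 satellites evenly phased, successive equator crossings are 26.25/3 = 8.749° apart.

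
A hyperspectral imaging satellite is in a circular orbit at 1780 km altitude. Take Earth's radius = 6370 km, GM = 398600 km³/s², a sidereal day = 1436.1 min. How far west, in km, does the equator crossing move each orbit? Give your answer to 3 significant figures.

3400 km

Semi-major axis a = 6370 + 1780 = 8150 km. Period T = 2π√(a³/μ) = 2π√(8150³/398600) = 7322.3 s = 122.04 min.
During one orbit Earth rotates (7322.3 / 86166) × 360° = 30.59°.
At the equator that is 30.59° × (2π·6370/360) km/° = 30.59 × 111.2 = 3401 km.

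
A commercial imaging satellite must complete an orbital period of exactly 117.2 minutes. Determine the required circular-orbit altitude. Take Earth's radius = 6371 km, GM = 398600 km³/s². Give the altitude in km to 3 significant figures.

T = 117.2 min = 7032.0 s.
From T = 2π√(a³/μ): a = (μ T²/4π²)^(1/3) = (398600 × 7032.0² / 4π²)^(1/3) = 7933 km.
Altitude h = a − R = 7933 − 6371 = 1562 km.

1560 km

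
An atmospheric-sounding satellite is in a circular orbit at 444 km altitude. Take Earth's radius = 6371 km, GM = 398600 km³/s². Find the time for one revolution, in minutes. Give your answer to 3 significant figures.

93.3 min

Semi-major axis a = 6371 + 444 = 6815 km. Period T = 2π√(a³/μ) = 2π√(6815³/398600) = 5599.0 s = 93.32 min.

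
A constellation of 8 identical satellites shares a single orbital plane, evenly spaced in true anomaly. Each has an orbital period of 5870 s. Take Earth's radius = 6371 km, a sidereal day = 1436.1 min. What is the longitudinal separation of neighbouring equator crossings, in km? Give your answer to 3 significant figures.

Single-satellite node shift = (5870.0/86166) × 360° = 24.52°.
With 8 satellites evenly phased, successive equator crossings are 24.52/8 = 3.066° apart.
That is 3.066 × 111.2 = 341 km at the equator.

341 km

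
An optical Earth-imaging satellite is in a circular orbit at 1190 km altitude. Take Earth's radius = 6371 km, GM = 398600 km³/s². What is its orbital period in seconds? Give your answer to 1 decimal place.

6543.0 seconds

Semi-major axis a = 6371 + 1190 = 7561 km. Period T = 2π√(a³/μ) = 2π√(7561³/398600) = 6543.0 s = 109.05 min.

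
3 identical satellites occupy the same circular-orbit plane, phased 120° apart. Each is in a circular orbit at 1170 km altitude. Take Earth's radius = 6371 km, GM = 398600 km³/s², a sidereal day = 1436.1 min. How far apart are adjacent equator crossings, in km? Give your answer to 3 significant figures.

1010 km

Semi-major axis a = 6371 + 1170 = 7541 km. Period T = 2π√(a³/μ) = 2π√(7541³/398600) = 6517.1 s = 108.62 min.
Single-satellite node shift = (6517.1/86166) × 360° = 27.23°.
With 3 satellites evenly phased, successive equator crossings are 27.23/3 = 9.076° apart.
That is 9.076 × 111.2 = 1009 km at the equator.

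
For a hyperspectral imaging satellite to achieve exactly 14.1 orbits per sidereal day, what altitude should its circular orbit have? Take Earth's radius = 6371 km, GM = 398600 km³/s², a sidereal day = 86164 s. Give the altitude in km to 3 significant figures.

Required period T = 86164 / 14.1 = 6110.9 s.
From T = 2π√(a³/μ): a = (μ T²/4π²)^(1/3) = (398600 × 6110.9² / 4π²)^(1/3) = 7224 km.
Altitude h = a − R = 7224 − 6371 = 853 km.

853 km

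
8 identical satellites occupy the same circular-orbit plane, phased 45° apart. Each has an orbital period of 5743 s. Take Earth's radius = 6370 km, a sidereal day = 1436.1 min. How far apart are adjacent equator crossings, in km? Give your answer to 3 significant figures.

333 km

Single-satellite node shift = (5743.0/86166) × 360° = 23.99°.
With 8 satellites evenly phased, successive equator crossings are 23.99/8 = 2.999° apart.
That is 2.999 × 111.2 = 333 km at the equator.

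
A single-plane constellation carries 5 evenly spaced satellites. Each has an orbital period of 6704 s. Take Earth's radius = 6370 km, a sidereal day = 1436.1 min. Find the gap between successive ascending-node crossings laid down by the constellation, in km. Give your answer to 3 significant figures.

623 km

Single-satellite node shift = (6704.0/86166) × 360° = 28.01°.
With 5 satellites evenly phased, successive equator crossings are 28.01/5 = 5.602° apart.
That is 5.602 × 111.2 = 623 km at the equator.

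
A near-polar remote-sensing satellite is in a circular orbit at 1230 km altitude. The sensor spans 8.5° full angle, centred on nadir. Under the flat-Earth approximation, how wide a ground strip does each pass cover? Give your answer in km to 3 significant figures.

Half-angle = 8.5°/2 = 4.25°.
Swath width ≈ 2h·tan(θ/2) = 2 × 1230 × tan(4.25°) = 182.8 km.

183 km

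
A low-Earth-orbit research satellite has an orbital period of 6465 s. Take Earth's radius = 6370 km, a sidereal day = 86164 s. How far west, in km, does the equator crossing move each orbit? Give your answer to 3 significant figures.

During one orbit Earth rotates (6465.0 / 86164) × 360° = 27.01°.
At the equator that is 27.01° × (2π·6370/360) km/° = 27.01 × 111.2 = 3003 km.

3000 km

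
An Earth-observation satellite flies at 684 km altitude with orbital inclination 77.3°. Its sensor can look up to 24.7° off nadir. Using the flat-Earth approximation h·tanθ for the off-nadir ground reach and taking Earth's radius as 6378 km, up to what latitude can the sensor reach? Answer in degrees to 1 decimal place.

80.1°

For a prograde orbit the ground track reaches latitude ±i = ±77.3°.
Sensor half-swath on the ground ≈ 684·tan(24.7°) = 315 km = 2.83° of latitude.
Maximum observable latitude ≈ 77.3 + 2.83 = 80.1°.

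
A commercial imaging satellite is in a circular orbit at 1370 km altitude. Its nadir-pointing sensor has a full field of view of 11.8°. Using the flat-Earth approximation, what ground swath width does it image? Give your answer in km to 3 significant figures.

283 km

Half-angle = 11.8°/2 = 5.9°.
Swath width ≈ 2h·tan(θ/2) = 2 × 1370 × tan(5.9°) = 283.2 km.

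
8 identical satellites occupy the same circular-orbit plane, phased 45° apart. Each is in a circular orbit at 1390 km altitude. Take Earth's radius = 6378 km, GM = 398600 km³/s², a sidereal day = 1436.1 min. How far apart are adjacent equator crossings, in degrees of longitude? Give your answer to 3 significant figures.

3.56°

Semi-major axis a = 6378 + 1390 = 7768 km. Period T = 2π√(a³/μ) = 2π√(7768³/398600) = 6813.6 s = 113.56 min.
Single-satellite node shift = (6813.6/86166) × 360° = 28.47°.
With 8 satellites evenly phased, successive equator crossings are 28.47/8 = 3.558° apart.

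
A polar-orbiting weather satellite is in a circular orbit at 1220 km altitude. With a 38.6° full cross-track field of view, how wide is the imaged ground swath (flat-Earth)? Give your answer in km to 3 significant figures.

Half-angle = 38.6°/2 = 19.3°.
Swath width ≈ 2h·tan(θ/2) = 2 × 1220 × tan(19.3°) = 854.5 km.

854 km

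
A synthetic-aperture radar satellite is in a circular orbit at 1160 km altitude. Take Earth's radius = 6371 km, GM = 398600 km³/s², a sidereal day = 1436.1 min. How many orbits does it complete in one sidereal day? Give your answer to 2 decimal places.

Semi-major axis a = 6371 + 1160 = 7531 km. Period T = 2π√(a³/μ) = 2π√(7531³/398600) = 6504.1 s = 108.40 min.
Orbits per sidereal day = 86166 / 6504.1 = 13.248.

13.25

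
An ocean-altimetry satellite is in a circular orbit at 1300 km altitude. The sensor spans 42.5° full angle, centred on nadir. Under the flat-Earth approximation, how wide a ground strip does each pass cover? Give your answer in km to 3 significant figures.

Half-angle = 42.5°/2 = 21.25°.
Swath width ≈ 2h·tan(θ/2) = 2 × 1300 × tan(21.25°) = 1011.1 km.

1010 km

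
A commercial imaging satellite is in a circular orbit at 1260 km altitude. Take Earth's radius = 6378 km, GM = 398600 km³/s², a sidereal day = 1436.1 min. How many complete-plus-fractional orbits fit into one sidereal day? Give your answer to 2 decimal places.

12.97

Semi-major axis a = 6378 + 1260 = 7638 km. Period T = 2π√(a³/μ) = 2π√(7638³/398600) = 6643.3 s = 110.72 min.
Orbits per sidereal day = 86166 / 6643.3 = 12.970.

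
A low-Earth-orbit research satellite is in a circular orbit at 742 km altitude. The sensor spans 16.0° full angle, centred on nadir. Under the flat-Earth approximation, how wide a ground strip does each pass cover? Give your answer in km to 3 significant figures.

209 km

Half-angle = 16.0°/2 = 8°.
Swath width ≈ 2h·tan(θ/2) = 2 × 742 × tan(8°) = 208.6 km.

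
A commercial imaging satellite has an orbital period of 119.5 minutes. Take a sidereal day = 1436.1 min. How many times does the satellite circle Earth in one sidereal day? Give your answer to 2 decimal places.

12.02

T = 119.5 min = 7170.0 s.
Orbits per sidereal day = 86166 / 7170.0 = 12.018.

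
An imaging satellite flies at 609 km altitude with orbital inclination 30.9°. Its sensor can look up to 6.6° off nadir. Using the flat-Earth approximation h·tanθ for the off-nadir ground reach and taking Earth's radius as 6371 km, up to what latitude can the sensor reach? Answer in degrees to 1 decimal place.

For a prograde orbit the ground track reaches latitude ±i = ±30.9°.
Sensor half-swath on the ground ≈ 609·tan(6.6°) = 70 km = 0.63° of latitude.
Maximum observable latitude ≈ 30.9 + 0.63 = 31.5°.

31.5°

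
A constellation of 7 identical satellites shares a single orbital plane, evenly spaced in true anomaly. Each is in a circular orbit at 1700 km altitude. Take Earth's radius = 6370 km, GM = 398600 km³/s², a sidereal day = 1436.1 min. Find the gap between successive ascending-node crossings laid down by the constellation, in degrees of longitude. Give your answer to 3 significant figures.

Semi-major axis a = 6370 + 1700 = 8070 km. Period T = 2π√(a³/μ) = 2π√(8070³/398600) = 7214.8 s = 120.25 min.
Single-satellite node shift = (7214.8/86166) × 360° = 30.14°.
With 7 satellites evenly phased, successive equator crossings are 30.14/7 = 4.306° apart.

4.31°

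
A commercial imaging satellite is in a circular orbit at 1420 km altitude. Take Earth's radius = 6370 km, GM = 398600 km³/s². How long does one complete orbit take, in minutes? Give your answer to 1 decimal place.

114.0 min

Semi-major axis a = 6370 + 1420 = 7790 km. Period T = 2π√(a³/μ) = 2π√(7790³/398600) = 6842.5 s = 114.04 min.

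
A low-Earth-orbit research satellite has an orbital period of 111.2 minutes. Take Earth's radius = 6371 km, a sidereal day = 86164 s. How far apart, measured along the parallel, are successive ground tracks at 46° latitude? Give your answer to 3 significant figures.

2150 km

T = 111.2 min = 6672.0 s.
Node shift per orbit = (6672.0/86164) × 360° = 27.88°.
Equatorial spacing = 27.88 × 111.2 km/° = 3100 km.
At 46° latitude, spacing = 3100 × cos(46°) = 2153 km.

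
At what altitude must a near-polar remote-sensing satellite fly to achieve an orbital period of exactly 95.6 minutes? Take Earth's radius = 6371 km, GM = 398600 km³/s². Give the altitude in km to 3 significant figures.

555 km

T = 95.6 min = 5736.0 s.
From T = 2π√(a³/μ): a = (μ T²/4π²)^(1/3) = (398600 × 5736.0² / 4π²)^(1/3) = 6926 km.
Altitude h = a − R = 6926 − 6371 = 555 km.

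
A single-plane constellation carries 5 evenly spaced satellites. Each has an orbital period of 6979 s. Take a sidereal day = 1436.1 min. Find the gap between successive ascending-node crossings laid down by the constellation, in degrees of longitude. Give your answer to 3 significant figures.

Single-satellite node shift = (6979.0/86166) × 360° = 29.16°.
With 5 satellites evenly phased, successive equator crossings are 29.16/5 = 5.832° apart.

5.83°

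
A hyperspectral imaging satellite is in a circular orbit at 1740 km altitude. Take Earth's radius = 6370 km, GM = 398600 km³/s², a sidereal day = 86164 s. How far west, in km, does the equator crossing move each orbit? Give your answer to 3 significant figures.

Semi-major axis a = 6370 + 1740 = 8110 km. Period T = 2π√(a³/μ) = 2π√(8110³/398600) = 7268.5 s = 121.14 min.
During one orbit Earth rotates (7268.5 / 86164) × 360° = 30.37°.
At the equator that is 30.37° × (2π·6370/360) km/° = 30.37 × 111.2 = 3376 km.

3380 km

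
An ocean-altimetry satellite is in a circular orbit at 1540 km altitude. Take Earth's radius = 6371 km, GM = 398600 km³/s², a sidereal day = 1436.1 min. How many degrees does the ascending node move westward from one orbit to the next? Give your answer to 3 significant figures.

Semi-major axis a = 6371 + 1540 = 7911 km. Period T = 2π√(a³/μ) = 2π√(7911³/398600) = 7002.6 s = 116.71 min.
During one orbit Earth rotates (7002.6 / 86166) × 360° = 29.26°.

29.3°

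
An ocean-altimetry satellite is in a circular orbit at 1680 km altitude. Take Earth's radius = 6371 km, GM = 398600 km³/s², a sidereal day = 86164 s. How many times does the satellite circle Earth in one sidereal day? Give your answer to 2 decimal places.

11.99

Semi-major axis a = 6371 + 1680 = 8051 km. Period T = 2π√(a³/μ) = 2π√(8051³/398600) = 7189.3 s = 119.82 min.
Orbits per sidereal day = 86164 / 7189.3 = 11.985.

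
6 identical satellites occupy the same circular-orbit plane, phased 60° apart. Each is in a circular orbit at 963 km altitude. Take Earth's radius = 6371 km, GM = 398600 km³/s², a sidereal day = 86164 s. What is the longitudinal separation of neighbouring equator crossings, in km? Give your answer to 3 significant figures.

484 km

Semi-major axis a = 6371 + 963 = 7334 km. Period T = 2π√(a³/μ) = 2π√(7334³/398600) = 6250.6 s = 104.18 min.
Single-satellite node shift = (6250.6/86164) × 360° = 26.12°.
With 6 satellites evenly phased, successive equator crossings are 26.12/6 = 4.353° apart.
That is 4.353 × 111.2 = 484 km at the equator.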